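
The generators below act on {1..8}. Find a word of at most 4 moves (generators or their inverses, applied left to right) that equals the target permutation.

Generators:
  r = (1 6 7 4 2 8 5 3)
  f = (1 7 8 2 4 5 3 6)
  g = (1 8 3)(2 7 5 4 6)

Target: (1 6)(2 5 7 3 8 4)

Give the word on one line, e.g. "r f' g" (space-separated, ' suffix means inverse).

g f g r'

  after g: (1 8 3)(2 7 5 4 6)
  after f: (1 2 8 6 4)(3 7)
  after g: (1 7)(2 3 5 4 8)
  after r': (1 6)(2 5 7 3 8 4)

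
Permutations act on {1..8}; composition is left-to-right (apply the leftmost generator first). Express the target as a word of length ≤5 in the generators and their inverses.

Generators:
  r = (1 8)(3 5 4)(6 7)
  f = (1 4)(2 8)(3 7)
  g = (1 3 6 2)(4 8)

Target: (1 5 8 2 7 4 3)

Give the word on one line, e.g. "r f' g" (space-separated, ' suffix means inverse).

r' g' r'

  after r': (1 8)(3 4 5)(6 7)
  after g': (1 4 5)(2 6 7 3 8)
  after r': (1 5 8 2 7 4 3)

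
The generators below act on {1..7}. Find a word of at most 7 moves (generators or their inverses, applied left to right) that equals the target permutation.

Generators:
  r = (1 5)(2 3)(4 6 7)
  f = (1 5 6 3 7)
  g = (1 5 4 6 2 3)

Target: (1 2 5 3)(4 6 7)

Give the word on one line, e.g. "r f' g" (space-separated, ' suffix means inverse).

f' f' r' g r'

  after f': (1 7 3 6 5)
  after f': (1 3 5 7 6)
  after r': (1 2 3)(4 7)(5 6)
  after g: (1 3 5 2)(4 7 6)
  after r': (1 2 5 3)(4 6 7)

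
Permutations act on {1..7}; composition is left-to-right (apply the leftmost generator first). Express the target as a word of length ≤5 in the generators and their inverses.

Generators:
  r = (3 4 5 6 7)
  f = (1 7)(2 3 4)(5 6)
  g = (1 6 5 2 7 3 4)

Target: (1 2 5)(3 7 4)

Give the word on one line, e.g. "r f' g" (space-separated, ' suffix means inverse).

  after f': (1 7)(2 4 3)(5 6)
  after f': (2 3 4)
  after f': (1 7)(5 6)
  after g': (1 2 5)(3 7 4)

f' f' f' g'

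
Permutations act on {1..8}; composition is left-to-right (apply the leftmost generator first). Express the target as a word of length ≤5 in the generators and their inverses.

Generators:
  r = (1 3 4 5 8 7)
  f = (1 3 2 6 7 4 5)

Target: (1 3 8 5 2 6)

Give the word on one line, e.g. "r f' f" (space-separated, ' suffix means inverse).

  after f': (1 5 4 7 6 2 3)
  after f': (1 4 6 3 5 7 2)
  after r: (1 5)(2 3 8 7)(4 6)
  after f: (3 8 4 7 6 5)
  after f: (1 3 8 5 2 6)

f' f' r f f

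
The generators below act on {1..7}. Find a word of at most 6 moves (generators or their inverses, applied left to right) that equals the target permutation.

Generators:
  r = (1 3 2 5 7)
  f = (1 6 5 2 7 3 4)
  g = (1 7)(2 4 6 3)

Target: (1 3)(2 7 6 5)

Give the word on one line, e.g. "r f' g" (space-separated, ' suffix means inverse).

g' g' r' f' r'

  after g': (1 7)(2 3 6 4)
  after g': (2 6)(3 4)
  after r': (1 7 5 2 6 3 4)
  after f': (1 2)(6 7)
  after r': (1 3)(2 7 6 5)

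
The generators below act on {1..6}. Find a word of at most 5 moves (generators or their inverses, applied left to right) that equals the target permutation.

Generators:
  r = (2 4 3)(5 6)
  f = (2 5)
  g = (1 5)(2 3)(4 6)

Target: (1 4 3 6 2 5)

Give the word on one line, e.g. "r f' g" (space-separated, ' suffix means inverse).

f' g r f' g

  after f': (2 5)
  after g: (1 5 3 2)(4 6)
  after r: (1 6 3 4 5 2)
  after f': (1 6 3 4 2)
  after g: (1 4 3 6 2 5)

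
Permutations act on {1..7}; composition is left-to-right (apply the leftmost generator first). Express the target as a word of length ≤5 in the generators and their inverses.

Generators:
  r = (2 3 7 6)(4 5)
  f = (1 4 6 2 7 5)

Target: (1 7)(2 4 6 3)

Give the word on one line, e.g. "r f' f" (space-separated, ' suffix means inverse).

r f' r' r' f'

  after r: (2 3 7 6)(4 5)
  after f': (1 5)(2 3)(4 7)
  after r': (1 4 3 6 7 5)
  after r': (1 5)(2 6 3 7 4)
  after f': (1 7)(2 4 6 3)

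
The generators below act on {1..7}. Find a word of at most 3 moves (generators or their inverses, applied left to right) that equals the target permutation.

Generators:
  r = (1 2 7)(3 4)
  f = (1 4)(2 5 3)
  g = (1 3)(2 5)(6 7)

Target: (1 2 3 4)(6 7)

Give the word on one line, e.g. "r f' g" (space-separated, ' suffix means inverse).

  after g': (1 3)(2 5)(6 7)
  after f: (1 2 3 4)(6 7)

g' f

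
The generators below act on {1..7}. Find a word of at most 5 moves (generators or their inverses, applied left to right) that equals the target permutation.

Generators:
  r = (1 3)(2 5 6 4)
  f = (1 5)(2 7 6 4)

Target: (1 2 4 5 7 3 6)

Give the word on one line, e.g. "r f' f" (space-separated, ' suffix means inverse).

r' f' r f r'

  after r': (1 3)(2 4 6 5)
  after f': (1 3 5 4 7 2 6)
  after r: (2 4 7 5)(3 6)
  after f: (1 5 7)(3 4 6)
  after r': (1 2 4 5 7 3 6)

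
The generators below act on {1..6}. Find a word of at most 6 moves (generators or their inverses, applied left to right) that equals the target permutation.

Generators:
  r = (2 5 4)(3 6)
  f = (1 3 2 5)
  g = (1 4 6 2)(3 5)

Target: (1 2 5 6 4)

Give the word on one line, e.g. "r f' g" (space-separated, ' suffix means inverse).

g g r g f'

  after g: (1 4 6 2)(3 5)
  after g: (1 6)(2 4)
  after r: (1 3 6)(4 5)
  after g: (1 5 6 4 3 2)
  after f': (1 2 5 6 4)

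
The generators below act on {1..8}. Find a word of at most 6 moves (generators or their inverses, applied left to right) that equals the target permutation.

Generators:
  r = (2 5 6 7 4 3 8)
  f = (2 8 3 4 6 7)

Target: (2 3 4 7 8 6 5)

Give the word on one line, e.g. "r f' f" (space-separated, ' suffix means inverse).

  after f: (2 8 3 4 6 7)
  after r': (2 3 7 8 4 5)
  after r': (2 4)(3 6 5 8 7)
  after f': (2 3 4 7 8 6 5)

f r' r' f'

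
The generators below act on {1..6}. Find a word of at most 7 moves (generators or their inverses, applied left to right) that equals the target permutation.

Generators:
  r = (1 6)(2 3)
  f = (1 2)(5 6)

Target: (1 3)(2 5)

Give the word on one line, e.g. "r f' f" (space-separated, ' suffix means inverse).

f' r f r r

  after f': (1 2)(5 6)
  after r: (1 3 2 6 5)
  after f: (1 3)(2 5)
  after r: (1 2 5 3 6)
  after r: (1 3)(2 5)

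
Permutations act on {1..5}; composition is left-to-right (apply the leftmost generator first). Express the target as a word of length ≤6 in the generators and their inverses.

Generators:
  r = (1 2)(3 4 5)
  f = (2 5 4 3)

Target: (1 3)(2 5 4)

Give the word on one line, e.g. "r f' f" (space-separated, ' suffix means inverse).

f f r f r

  after f: (2 5 4 3)
  after f: (2 4)(3 5)
  after r: (1 2 5 4)
  after f: (1 5 3 2 4)
  after r: (1 3)(2 5 4)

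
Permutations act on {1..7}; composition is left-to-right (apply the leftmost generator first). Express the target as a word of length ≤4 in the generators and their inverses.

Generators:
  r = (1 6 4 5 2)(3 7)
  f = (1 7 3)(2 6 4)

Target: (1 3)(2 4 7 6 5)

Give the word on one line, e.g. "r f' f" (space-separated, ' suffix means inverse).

  after f': (1 3 7)(2 4 6)
  after r': (1 7 2 6 5 4)
  after f: (1 3)(2 4 7 6 5)

f' r' f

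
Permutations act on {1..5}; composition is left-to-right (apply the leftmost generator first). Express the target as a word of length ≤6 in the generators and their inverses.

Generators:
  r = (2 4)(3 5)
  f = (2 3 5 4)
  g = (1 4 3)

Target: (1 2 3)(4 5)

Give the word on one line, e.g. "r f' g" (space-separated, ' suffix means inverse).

  after g: (1 4 3)
  after r: (1 2 4 5 3)
  after f': (1 4 3)(2 5)
  after r': (1 2 3)(4 5)

g r f' r'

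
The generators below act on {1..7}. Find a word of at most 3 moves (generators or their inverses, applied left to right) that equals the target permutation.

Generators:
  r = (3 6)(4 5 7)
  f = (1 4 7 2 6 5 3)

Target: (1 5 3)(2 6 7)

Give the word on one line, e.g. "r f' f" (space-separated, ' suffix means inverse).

  after f: (1 4 7 2 6 5 3)
  after r': (1 7 2 3)(4 5 6)
  after r': (1 5 3)(2 6 7)

f r' r'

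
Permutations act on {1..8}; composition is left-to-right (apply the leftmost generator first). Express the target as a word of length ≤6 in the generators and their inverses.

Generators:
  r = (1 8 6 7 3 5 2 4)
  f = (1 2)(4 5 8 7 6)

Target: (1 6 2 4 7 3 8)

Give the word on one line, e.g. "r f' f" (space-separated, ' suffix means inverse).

  after f': (1 2)(4 6 7 8 5)
  after f': (4 7 5 6 8)
  after r': (1 4 6)(2 5 8)(3 7)
  after f': (1 6 2 4 7 3 8)

f' f' r' f'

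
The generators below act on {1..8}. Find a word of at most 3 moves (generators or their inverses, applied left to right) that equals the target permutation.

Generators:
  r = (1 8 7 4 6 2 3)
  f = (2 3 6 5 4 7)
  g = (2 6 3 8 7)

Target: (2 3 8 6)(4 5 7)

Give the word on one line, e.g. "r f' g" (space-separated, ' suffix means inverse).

f' g' g'

  after f': (2 7 4 5 6 3)
  after g': (2 8 3 7 4 5)
  after g': (2 3 8 6)(4 5 7)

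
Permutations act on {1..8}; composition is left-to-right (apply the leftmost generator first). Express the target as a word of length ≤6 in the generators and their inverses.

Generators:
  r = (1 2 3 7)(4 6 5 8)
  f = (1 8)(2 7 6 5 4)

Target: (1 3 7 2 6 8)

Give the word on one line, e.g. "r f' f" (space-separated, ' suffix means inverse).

  after r: (1 2 3 7)(4 6 5 8)
  after f: (1 7 8 2 3 6 4 5)
  after r': (1 3 4 6 8)(5 7)
  after f: (1 3 2 7 4 5 6)
  after f: (1 3 7 2 6 8)

r f r' f f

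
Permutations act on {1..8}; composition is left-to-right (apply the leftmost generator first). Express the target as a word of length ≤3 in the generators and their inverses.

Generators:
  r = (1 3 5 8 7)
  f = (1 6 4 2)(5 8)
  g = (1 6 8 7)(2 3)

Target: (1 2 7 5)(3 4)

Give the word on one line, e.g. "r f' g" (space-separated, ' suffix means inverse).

f g' f'

  after f: (1 6 4 2)(5 8)
  after g': (2 7 8 5 6 4 3)
  after f': (1 2 7 5)(3 4)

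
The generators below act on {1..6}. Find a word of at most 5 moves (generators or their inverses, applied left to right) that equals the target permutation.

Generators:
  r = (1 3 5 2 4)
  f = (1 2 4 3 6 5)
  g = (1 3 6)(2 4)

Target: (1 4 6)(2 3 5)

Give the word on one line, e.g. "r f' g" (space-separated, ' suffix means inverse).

  after g': (1 6 3)(2 4)
  after f': (1 3 5 6 4)
  after f': (1 4 5 3 6 2)
  after r': (1 2 4 3 6 5)
  after f: (1 4 6)(2 3 5)

g' f' f' r' f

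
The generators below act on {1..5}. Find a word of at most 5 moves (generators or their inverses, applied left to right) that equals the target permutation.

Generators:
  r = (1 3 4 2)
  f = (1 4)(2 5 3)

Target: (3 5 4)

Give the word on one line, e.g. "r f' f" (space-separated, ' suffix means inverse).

r' f' r f

  after r': (1 2 4 3)
  after f': (1 3 4 5 2)
  after r: (1 4 5)(2 3)
  after f: (3 5 4)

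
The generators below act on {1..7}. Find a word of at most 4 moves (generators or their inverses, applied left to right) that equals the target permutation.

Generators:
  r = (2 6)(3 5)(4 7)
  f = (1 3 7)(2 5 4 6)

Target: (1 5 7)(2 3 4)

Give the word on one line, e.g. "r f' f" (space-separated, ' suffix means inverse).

r f' r f'

  after r: (2 6)(3 5)(4 7)
  after f': (1 7 5)(2 4 3)
  after r: (1 4 5)(2 7 3 6)
  after f': (1 5 7)(2 3 4)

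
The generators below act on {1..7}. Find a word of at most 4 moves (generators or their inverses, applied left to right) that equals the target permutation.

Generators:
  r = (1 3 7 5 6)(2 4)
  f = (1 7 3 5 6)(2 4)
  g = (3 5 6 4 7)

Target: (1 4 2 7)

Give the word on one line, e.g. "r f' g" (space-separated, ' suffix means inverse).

  after f': (1 6 5 3 7)(2 4)
  after g: (1 4 2 7)

f' g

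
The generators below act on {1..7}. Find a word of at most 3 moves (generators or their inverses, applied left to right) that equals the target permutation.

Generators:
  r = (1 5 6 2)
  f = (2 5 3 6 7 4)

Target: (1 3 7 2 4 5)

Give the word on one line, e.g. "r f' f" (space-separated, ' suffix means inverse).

  after r': (1 2 6 5)
  after f: (1 5)(2 7 4)(3 6)
  after f: (1 3 7 2 4 5)

r' f f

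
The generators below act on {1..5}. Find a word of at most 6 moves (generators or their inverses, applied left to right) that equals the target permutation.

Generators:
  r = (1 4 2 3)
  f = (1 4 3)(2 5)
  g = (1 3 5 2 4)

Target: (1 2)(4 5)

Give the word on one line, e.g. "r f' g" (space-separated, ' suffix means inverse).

g f' r' f' r'

  after g: (1 3 5 2 4)
  after f': (1 4 3 2)
  after r': (2 3 4)
  after f': (1 3)(2 4 5)
  after r': (1 2)(4 5)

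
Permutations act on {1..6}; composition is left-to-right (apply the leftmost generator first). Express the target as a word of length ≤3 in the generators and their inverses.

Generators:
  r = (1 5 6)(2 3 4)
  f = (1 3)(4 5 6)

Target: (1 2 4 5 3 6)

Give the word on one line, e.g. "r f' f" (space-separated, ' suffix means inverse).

f' r'

  after f': (1 3)(4 6 5)
  after r': (1 2 4 5 3 6)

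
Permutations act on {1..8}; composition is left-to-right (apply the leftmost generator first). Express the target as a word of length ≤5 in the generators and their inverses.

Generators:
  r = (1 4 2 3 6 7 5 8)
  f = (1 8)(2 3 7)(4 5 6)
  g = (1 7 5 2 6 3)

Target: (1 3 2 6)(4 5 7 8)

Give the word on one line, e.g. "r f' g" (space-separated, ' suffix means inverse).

f r' r' f'

  after f: (1 8)(2 3 7)(4 5 6)
  after r': (1 5 3 6)(4 7)
  after r': (1 7)(2 4 6 8 5)
  after f': (1 3 2 6)(4 5 7 8)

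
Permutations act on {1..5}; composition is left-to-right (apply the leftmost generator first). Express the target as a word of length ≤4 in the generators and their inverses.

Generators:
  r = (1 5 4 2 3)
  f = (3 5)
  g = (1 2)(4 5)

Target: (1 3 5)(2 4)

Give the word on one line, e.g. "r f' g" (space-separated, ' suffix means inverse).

  after g': (1 2)(4 5)
  after f: (1 2)(3 5 4)
  after r: (1 3 4)(2 5)
  after g': (1 3 5)(2 4)

g' f r g'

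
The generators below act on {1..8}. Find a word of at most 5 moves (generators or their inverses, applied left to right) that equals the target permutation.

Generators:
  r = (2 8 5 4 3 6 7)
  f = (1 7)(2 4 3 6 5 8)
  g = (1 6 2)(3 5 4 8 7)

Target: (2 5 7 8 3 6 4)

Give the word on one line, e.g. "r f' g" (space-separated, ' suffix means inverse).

g g g f' f'

  after g: (1 6 2)(3 5 4 8 7)
  after g: (1 2 6)(3 4 7 5 8)
  after g: (3 8 5 7 4)
  after f': (1 7 2 8 6 3 5)
  after f': (2 5 7 8 3 6 4)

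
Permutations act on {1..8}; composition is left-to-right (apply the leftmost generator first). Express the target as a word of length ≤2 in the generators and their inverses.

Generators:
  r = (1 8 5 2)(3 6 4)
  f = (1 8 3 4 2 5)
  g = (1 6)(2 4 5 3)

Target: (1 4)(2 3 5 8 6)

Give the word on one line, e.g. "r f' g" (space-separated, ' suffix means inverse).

  after r': (1 2 5 8)(3 4 6)
  after g: (1 4)(2 3 5 8 6)

r' g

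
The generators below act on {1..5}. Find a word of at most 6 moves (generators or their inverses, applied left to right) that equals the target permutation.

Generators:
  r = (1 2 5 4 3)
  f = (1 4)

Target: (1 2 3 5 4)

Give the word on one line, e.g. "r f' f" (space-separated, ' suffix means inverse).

  after f': (1 4)
  after r': (1 5 2)(3 4)
  after r': (1 2 3 5)
  after f: (1 2 3 5 4)

f' r' r' f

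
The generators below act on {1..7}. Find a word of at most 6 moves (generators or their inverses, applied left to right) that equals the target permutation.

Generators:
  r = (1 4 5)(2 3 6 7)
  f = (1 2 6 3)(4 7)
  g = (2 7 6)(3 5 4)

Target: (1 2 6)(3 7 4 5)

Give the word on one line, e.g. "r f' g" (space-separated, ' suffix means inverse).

  after g': (2 6 7)(3 4 5)
  after f: (1 2 3 7 6 4 5)
  after r': (1 7 3 6)
  after g': (1 2 6)(3 7 4 5)

g' f r' g'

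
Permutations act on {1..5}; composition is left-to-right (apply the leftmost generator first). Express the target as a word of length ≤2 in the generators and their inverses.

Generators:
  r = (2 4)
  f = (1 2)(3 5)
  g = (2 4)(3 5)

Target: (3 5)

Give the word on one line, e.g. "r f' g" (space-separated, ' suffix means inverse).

  after g': (2 4)(3 5)
  after r: (3 5)

g' r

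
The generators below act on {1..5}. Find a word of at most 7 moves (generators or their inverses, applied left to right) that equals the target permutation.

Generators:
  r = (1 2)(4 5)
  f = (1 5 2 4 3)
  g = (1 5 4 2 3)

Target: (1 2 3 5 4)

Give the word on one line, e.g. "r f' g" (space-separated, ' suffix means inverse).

  after f': (1 3 4 2 5)
  after g': (1 2)(3 5)
  after f: (1 4 3 2 5)
  after r: (1 5 2 4 3)
  after f: (1 2 3 5 4)

f' g' f r f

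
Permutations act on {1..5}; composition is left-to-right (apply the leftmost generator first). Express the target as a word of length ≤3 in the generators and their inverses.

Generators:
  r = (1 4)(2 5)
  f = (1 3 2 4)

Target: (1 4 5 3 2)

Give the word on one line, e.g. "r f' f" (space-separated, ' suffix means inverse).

  after f': (1 4 2 3)
  after r: (2 3 4 5)
  after f': (1 4 5 3 2)

f' r f'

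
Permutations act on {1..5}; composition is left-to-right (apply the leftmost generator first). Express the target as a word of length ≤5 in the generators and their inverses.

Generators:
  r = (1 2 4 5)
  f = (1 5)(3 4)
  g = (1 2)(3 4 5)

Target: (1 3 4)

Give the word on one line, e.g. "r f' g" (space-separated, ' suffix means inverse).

r' f f g

  after r': (1 5 4 2)
  after f: (2 5 3 4)
  after f: (1 5 4 2)
  after g: (1 3 4)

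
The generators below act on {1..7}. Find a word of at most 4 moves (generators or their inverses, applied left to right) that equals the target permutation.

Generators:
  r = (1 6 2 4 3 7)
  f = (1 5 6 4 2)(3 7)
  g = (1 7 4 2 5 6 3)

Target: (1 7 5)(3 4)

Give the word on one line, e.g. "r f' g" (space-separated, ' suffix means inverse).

  after g': (1 3 6 5 2 4 7)
  after f: (1 7 5)(3 4)

g' f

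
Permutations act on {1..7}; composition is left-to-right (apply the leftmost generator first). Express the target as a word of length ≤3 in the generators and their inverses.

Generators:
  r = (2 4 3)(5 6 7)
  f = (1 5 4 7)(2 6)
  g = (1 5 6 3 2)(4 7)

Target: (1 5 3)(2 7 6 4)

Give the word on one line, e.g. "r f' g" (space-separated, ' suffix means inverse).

  after r: (2 4 3)(5 6 7)
  after g: (1 5 3)(2 7 6 4)

r g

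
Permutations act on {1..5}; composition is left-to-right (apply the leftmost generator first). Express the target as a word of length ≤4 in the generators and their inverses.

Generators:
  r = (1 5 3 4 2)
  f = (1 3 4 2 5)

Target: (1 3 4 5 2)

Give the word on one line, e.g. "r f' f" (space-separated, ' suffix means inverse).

  after r': (1 2 4 3 5)
  after f': (1 4)(2 3)
  after f': (1 3 4 5 2)

r' f' f'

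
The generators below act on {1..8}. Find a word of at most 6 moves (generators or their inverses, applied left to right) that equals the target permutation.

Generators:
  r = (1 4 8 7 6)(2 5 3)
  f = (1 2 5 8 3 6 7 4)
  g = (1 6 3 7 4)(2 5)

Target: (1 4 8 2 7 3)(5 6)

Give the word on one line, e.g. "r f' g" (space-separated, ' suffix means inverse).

  after r: (1 4 8 7 6)(2 5 3)
  after g: (3 5 7)(4 8)
  after r: (1 4 7 2 5 6)
  after f: (2 8 3 6)(5 7)
  after r: (1 4 8 2 7 3)(5 6)

r g r f r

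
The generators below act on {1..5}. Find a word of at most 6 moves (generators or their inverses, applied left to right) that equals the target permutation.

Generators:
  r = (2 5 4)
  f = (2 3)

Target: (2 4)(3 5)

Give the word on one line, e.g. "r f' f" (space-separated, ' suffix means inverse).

  after f: (2 3)
  after r': (2 3 4 5)
  after f': (3 4 5)
  after r': (2 4)(3 5)

f r' f' r'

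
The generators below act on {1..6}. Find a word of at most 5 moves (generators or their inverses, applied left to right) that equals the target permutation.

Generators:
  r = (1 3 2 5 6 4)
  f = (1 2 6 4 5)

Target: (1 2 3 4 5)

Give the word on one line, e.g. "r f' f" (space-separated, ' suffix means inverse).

  after r: (1 3 2 5 6 4)
  after f: (1 3 6 5 4 2)
  after r: (1 2 3 4 5)

r f r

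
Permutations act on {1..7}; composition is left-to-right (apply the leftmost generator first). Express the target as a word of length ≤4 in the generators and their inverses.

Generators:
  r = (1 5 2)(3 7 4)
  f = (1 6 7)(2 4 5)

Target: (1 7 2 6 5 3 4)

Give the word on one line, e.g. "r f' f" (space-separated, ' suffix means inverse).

  after r': (1 2 5)(3 4 7)
  after f': (1 5 7 3 2 4 6)
  after r': (2 7 4 6)(3 5)
  after f': (1 7 2 6 5 3 4)

r' f' r' f'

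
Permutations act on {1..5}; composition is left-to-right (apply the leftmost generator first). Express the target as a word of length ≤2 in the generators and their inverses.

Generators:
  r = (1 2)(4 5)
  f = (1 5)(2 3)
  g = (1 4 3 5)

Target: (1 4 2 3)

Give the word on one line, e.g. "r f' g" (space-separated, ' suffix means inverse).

g f'

  after g: (1 4 3 5)
  after f': (1 4 2 3)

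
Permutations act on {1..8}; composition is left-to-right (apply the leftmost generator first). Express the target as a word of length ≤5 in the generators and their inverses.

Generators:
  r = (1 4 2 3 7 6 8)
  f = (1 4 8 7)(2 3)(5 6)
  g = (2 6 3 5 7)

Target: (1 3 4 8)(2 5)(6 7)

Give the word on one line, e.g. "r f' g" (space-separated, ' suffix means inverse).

r g g r f'

  after r: (1 4 2 3 7 6 8)
  after g: (1 4 6 8)(2 5 7 3)
  after g: (1 4 3 6 8)(2 7 5)
  after r: (1 2 6)(3 8 4 7 5)
  after f': (1 3 4 8)(2 5)(6 7)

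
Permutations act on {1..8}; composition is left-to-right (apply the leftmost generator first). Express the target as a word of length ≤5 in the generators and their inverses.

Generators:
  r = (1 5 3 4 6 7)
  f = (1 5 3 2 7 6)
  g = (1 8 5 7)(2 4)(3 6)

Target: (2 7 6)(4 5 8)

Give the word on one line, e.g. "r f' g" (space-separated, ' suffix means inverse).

g r f g'

  after g: (1 8 5 7)(2 4)(3 6)
  after r: (1 8 3 7 5)(2 6 4)
  after f: (1 8 2)(3 6 4 7)
  after g': (2 7 6)(4 5 8)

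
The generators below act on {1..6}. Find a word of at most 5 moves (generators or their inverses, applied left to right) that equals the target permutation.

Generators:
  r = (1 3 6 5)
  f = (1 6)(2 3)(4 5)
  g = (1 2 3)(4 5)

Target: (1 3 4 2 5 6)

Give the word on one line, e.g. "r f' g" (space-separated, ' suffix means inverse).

g' r' g' r' g'

  after g': (1 3 2)(4 5)
  after r': (2 5 4 6 3)
  after g': (1 3)(2 4 6)
  after r': (2 4 3 5 6)
  after g': (1 3 4 2 5 6)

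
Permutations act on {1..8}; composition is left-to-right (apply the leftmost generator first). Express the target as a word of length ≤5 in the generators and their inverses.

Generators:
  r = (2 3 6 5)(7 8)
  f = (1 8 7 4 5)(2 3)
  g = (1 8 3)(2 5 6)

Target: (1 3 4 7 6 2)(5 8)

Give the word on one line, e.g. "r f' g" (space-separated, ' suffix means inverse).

f' r' f' g r

  after f': (1 5 4 7 8)(2 3)
  after r': (1 6 3 5 4 8)
  after f': (1 6 2 3 4)(5 7 8)
  after g: (1 2)(3 4 8 6 5 7)
  after r: (1 3 4 7 6 2)(5 8)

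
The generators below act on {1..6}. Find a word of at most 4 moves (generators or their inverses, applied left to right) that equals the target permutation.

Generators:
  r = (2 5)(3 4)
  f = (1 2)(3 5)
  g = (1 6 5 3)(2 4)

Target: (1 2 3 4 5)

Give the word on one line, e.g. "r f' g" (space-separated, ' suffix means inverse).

r f

  after r: (2 5)(3 4)
  after f: (1 2 3 4 5)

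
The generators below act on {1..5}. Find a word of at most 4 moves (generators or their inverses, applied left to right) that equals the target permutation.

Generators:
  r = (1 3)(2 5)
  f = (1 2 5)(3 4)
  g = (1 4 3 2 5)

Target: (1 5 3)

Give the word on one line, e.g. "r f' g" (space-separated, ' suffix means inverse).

f' f' r'

  after f': (1 5 2)(3 4)
  after f': (1 2 5)
  after r': (1 5 3)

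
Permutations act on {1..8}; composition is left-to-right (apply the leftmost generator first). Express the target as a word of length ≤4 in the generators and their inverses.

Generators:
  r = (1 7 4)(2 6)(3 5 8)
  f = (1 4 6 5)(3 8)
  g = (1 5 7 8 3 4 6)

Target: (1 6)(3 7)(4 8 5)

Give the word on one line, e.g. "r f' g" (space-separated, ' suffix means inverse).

  after g': (1 6 4 3 8 7 5)
  after f': (1 4 8 7 6)
  after f': (3 8 7 4)(5 6)
  after g': (1 6)(3 7)(4 8 5)

g' f' f' g'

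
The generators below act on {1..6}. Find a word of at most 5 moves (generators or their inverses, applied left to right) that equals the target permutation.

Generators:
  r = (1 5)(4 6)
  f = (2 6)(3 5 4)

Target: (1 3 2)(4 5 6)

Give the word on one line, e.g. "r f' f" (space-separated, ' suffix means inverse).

  after f': (2 6)(3 4 5)
  after r: (1 5 3 6 2 4)
  after f': (1 3 2 5 4)
  after r': (1 3 2)(4 5 6)

f' r f' r'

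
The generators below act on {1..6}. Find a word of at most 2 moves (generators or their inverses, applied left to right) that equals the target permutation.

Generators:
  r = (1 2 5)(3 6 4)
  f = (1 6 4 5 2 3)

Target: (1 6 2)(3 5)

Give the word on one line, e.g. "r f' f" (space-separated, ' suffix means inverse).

  after f': (1 3 2 5 4 6)
  after r: (1 6 2)(3 5)

f' r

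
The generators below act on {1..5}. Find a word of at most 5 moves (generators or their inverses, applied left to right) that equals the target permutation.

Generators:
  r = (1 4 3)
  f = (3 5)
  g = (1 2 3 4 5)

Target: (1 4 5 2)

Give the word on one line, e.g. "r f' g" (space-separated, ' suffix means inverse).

  after r': (1 3 4)
  after f: (1 5 3 4)
  after g': (1 4 5 2)

r' f g'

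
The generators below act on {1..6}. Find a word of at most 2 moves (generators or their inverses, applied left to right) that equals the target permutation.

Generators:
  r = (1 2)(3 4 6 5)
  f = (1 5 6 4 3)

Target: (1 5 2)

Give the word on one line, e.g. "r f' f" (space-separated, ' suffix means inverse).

  after f': (1 3 4 6 5)
  after r': (1 5 2)

f' r'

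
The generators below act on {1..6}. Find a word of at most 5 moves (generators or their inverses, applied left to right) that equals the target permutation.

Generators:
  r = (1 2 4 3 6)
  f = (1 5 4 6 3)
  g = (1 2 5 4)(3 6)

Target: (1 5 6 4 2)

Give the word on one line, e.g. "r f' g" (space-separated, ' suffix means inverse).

  after r: (1 2 4 3 6)
  after f': (1 2 5)(3 4 6)
  after r: (1 4)(2 5)
  after g': (1 5)(3 6)
  after r': (1 5 6 4 2)

r f' r g' r'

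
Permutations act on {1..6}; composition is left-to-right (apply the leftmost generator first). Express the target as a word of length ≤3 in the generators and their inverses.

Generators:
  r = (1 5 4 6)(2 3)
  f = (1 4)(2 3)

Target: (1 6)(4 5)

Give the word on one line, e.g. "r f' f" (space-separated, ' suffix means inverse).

  after f: (1 4)(2 3)
  after r: (1 6)(4 5)

f r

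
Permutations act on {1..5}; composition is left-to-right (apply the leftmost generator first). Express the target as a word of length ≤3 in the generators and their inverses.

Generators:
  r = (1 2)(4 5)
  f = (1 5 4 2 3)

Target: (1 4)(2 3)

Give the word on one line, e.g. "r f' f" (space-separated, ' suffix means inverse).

  after r: (1 2)(4 5)
  after f': (1 4)(2 3)

r f'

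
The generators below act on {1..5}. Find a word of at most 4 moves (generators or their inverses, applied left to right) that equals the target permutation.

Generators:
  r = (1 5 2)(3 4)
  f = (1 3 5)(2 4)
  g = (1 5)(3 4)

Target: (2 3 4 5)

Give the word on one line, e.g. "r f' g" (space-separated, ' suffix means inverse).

r f' f'

  after r: (1 5 2)(3 4)
  after f': (1 3 2 5 4)
  after f': (2 3 4 5)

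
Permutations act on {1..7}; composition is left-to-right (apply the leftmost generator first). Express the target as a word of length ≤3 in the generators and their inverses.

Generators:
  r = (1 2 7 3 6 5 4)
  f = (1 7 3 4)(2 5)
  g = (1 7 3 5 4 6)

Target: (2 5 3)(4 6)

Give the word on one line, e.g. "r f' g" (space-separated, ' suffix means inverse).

  after g: (1 7 3 5 4 6)
  after f': (2 5 3)(4 6)

g f'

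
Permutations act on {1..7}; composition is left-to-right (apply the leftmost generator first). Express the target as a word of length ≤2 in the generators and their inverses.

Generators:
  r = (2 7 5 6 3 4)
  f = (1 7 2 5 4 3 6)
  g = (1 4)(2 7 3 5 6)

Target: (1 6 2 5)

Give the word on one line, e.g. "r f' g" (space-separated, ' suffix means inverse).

r' f'

  after r': (2 4 3 6 5 7)
  after f': (1 6 2 5)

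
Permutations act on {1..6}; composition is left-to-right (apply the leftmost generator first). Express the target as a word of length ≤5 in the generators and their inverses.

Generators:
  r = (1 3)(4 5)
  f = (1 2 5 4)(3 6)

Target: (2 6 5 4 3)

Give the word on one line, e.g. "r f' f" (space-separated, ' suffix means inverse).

  after f: (1 2 5 4)(3 6)
  after r': (1 2 4 3 6)
  after f: (1 5 4 6 2)
  after r': (1 4 6 2 3)
  after f: (2 6 5 4 3)

f r' f r' f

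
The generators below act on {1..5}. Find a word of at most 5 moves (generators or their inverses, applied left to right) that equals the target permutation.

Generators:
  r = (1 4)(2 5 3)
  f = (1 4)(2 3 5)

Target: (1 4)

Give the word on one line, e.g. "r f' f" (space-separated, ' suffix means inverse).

  after f': (1 4)(2 5 3)
  after r: (2 3 5)
  after f': (1 4)
  after f': (2 5 3)
  after r': (1 4)

f' r f' f' r'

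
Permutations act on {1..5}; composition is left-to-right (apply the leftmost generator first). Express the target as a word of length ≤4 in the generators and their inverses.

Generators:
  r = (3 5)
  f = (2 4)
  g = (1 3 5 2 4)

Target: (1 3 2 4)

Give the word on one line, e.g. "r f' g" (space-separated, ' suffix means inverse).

  after r: (3 5)
  after f': (2 4)(3 5)
  after f': (3 5)
  after g: (1 3 2 4)

r f' f' g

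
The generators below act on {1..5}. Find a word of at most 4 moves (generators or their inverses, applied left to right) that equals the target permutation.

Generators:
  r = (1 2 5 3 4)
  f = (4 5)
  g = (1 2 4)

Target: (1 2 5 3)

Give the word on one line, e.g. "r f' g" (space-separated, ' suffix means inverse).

r' g f' r

  after r': (1 4 3 5 2)
  after g: (3 5 4)
  after f': (3 4)
  after r: (1 2 5 3)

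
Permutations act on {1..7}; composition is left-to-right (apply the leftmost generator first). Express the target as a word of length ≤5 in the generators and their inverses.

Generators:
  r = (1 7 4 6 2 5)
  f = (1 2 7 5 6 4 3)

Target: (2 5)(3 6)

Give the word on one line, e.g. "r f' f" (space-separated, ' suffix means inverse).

  after r': (1 5 2 6 4 7)
  after r': (1 2 4)(5 6 7)
  after r': (1 6)(2 7)(4 5)
  after f': (1 5 6 3 4 7)
  after r: (2 5)(3 6)

r' r' r' f' r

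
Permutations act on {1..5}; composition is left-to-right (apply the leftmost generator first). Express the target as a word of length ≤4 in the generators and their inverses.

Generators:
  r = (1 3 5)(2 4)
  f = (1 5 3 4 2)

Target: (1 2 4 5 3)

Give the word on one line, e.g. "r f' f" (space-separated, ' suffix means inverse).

r f r'

  after r: (1 3 5)(2 4)
  after f: (1 4)
  after r': (1 2 4 5 3)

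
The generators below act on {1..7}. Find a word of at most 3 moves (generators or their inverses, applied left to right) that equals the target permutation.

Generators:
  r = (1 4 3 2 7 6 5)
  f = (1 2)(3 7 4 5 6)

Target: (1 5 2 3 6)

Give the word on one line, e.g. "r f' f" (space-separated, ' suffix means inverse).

  after f': (1 2)(3 6 5 4 7)
  after f': (3 5 7 6 4)
  after r': (1 5 2 3 6)

f' f' r'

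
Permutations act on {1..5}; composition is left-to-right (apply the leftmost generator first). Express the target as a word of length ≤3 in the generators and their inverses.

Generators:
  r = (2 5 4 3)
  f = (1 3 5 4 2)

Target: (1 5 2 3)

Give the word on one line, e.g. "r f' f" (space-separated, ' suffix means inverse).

f' r

  after f': (1 2 4 5 3)
  after r: (1 5 2 3)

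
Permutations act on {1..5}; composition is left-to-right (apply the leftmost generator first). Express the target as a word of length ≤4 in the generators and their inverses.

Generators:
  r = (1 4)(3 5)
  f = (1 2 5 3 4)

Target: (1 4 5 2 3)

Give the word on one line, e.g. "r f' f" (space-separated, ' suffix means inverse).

  after f: (1 2 5 3 4)
  after f: (1 5 4 2 3)
  after r: (1 3 4 2 5)
  after f: (1 4 5 2 3)

f f r f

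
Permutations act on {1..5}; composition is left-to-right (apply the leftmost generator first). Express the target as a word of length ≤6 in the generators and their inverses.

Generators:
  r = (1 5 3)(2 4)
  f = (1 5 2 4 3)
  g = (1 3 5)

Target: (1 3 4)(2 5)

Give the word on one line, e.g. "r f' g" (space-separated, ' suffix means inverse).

  after f: (1 5 2 4 3)
  after g': (1 3 5 2 4)
  after f: (2 3)(4 5)
  after r': (1 3 4)(2 5)

f g' f r'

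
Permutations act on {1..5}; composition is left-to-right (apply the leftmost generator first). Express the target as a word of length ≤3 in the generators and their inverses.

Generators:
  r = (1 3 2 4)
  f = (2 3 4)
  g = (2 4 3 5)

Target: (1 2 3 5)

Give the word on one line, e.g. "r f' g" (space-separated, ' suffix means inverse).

  after r: (1 3 2 4)
  after g': (1 4)(3 5)
  after r': (1 2 3 5)

r g' r'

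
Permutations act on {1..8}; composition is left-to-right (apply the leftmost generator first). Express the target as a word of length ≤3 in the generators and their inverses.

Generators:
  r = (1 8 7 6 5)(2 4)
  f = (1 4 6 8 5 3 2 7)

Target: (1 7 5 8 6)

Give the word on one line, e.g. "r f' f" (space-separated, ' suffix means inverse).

r r

  after r: (1 8 7 6 5)(2 4)
  after r: (1 7 5 8 6)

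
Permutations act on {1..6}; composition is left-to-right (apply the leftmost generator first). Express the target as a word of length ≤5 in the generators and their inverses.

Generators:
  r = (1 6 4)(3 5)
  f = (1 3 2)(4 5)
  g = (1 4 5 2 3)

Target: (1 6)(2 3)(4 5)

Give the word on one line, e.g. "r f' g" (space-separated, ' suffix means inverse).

g' f' r' r' g'

  after g': (1 3 2 5 4)
  after f': (2 4)
  after r': (1 4 2 6)(3 5)
  after r': (1 6 4 2)
  after g': (1 6)(2 3)(4 5)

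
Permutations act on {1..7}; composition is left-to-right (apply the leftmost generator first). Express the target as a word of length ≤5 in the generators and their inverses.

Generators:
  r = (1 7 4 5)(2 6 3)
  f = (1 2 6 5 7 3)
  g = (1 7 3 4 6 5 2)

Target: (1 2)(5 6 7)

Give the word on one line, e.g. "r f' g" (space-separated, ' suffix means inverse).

r f r

  after r: (1 7 4 5)(2 6 3)
  after f: (1 3 6)(2 5)(4 7)
  after r: (1 2)(5 6 7)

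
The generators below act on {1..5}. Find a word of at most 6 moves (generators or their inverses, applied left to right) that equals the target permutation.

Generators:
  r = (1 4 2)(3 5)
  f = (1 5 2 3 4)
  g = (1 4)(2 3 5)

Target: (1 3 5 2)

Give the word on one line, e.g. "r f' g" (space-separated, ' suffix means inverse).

g' g' f g'

  after g': (1 4)(2 5 3)
  after g': (2 3 5)
  after f: (1 5 3 2 4)
  after g': (1 3 5 2)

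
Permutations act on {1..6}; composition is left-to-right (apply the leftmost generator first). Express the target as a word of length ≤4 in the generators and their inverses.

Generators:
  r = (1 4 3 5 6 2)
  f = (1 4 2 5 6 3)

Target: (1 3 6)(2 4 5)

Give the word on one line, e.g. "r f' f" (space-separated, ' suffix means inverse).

  after r: (1 4 3 5 6 2)
  after r: (1 3 6)(2 4 5)

r r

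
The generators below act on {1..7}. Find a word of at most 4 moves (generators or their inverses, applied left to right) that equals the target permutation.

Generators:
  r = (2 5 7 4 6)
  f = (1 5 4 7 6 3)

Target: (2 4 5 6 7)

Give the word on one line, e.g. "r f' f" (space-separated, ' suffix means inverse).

  after r: (2 5 7 4 6)
  after r: (2 7 6 5 4)
  after r: (2 4 5 6 7)

r r r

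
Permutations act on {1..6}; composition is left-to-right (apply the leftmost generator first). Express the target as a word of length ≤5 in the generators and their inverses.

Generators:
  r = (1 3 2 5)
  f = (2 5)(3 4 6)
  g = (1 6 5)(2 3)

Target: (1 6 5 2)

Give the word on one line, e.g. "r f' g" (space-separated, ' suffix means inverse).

  after g: (1 6 5)(2 3)
  after r': (1 6 2)
  after f: (1 3 4 6 5 2)
  after f: (1 4 3 6 2)
  after f: (1 6 5 2)

g r' f f f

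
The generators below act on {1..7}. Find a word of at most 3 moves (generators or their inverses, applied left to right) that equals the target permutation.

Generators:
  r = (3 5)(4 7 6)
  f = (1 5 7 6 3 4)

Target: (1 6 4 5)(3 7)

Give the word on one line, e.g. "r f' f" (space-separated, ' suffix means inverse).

f' r'

  after f': (1 4 3 6 7 5)
  after r': (1 6 4 5)(3 7)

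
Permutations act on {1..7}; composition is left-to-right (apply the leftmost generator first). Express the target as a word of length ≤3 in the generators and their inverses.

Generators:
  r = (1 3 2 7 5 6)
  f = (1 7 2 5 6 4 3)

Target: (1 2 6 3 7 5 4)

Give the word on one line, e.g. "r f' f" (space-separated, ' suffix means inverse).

  after f: (1 7 2 5 6 4 3)
  after f: (1 2 6 3 7 5 4)

f f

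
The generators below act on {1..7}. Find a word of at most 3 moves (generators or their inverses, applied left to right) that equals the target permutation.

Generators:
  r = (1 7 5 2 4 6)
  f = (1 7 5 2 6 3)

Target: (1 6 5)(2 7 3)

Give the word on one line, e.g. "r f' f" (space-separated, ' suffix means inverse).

  after f': (1 3 6 2 5 7)
  after f': (1 6 5)(2 7 3)

f' f'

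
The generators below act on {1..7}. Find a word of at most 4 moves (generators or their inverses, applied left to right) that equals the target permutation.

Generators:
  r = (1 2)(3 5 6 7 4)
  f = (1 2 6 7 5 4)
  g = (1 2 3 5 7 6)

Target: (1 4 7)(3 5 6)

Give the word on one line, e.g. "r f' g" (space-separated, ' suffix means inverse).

g' f g' f

  after g': (1 6 7 5 3 2)
  after f: (1 7 4)(3 6 5)
  after g': (1 5 2)(3 7 4 6)
  after f: (1 4 7)(3 5 6)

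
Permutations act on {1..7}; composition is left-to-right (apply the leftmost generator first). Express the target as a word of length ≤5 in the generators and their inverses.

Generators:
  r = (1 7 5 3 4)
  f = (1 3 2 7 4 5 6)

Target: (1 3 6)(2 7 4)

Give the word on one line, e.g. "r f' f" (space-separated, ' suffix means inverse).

f' f' r

  after f': (1 6 5 4 7 2 3)
  after f': (1 5 7 3 6 4 2)
  after r: (1 3 6)(2 7 4)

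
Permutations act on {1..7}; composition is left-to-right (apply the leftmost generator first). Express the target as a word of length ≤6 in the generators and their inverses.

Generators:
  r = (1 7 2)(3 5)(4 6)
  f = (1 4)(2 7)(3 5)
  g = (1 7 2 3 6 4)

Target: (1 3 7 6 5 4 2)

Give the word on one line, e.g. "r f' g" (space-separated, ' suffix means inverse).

  after f': (1 4)(2 7)(3 5)
  after g': (1 6 3 5 2)
  after r': (1 4 6 5 7)
  after g': (1 6 5)(2 7 4 3)
  after g': (1 3 7 6 5 4 2)

f' g' r' g' g'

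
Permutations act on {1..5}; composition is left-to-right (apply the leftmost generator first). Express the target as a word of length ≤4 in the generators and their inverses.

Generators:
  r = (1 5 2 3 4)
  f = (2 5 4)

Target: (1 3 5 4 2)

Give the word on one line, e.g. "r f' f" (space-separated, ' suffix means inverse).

  after r': (1 4 3 2 5)
  after r': (1 3 5 4 2)

r' r'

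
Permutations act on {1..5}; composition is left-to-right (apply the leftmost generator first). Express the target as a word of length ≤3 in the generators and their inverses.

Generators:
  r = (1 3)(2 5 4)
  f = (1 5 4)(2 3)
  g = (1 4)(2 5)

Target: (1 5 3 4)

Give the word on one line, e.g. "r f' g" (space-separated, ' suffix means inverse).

  after r: (1 3)(2 5 4)
  after f: (1 2 4 3 5)
  after r: (1 5 3 4)

r f r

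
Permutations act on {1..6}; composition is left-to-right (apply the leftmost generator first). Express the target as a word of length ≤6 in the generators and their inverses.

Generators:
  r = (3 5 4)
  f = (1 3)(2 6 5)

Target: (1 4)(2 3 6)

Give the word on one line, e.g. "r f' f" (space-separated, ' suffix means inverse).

r f' r r

  after r: (3 5 4)
  after f': (1 3 6 2 5 4)
  after r: (1 5 3 6 2 4)
  after r: (1 4)(2 3 6)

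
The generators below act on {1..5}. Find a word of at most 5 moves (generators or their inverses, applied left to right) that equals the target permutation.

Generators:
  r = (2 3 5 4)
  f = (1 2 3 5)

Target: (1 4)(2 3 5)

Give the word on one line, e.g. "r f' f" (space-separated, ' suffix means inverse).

  after r: (2 3 5 4)
  after f': (1 5 4)
  after r: (1 4)(2 3 5)

r f' r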